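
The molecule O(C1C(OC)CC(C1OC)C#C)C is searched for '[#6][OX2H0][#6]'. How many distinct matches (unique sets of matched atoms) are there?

3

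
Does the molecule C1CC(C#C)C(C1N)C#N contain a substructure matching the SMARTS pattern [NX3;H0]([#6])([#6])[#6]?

No

The pattern [NX3;H0]([#6])([#6])[#6] describes a trivalent nitrogen with no H, bonded to three carbons — a tertiary amine.
The closest candidate here is a primary amino group (-NH2), but the nitrogen has H2, not H0 with three carbons. No other fragment satisfies the full query, so there is no match.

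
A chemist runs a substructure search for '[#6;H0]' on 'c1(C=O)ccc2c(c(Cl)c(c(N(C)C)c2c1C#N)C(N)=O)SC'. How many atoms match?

The query [#6;H0] means: any carbon with no attached hydrogen.
Check the 23 heavy atoms by environment: 8× c (aromatic, H0) → match; 2× c (aromatic, H1) → no; 1× S (H0) → no; 3× C (H3) → no; 1× Cl (H0) → no; 1× C (H1) → no; 2× O (H0) → no; 2× C (H0) → match; 2× N (H0) → no; 1× N (H2) → no.
Summing the matching environments: 8 + 2 = 10 matching atoms.

10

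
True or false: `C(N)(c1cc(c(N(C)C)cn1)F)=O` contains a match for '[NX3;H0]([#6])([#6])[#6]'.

True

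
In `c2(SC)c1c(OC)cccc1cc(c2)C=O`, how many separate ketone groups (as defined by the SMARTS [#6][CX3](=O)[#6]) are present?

0

[#6][CX3](=O)[#6] is the SMARTS for a ketone: a carbonyl carbon (no H) flanked by two carbons.
The molecule has an aldehyde (-CHO), but the carbonyl carbon has H1, so it is not flanked by two carbons; nothing else fits, so there are 0 matches.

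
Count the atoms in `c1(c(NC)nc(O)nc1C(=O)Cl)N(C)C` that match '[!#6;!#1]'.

7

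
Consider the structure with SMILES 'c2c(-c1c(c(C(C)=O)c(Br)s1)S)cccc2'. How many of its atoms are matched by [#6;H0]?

The query [#6;H0] means: any carbon with no attached hydrogen.
Check the 16 heavy atoms by environment: 1× s (aromatic, H0) → no; 5× c (aromatic, H0) → match; 1× Br (H0) → no; 1× C (H0) → match; 1× O (H0) → no; 1× C (H3) → no; 1× S (H1) → no; 5× c (aromatic, H1) → no.
Summing the matching environments: 5 + 1 = 6 matching atoms.

6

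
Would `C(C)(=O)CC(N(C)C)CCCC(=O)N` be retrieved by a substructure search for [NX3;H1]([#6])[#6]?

The pattern [NX3;H1]([#6])[#6] describes a trivalent nitrogen with one H, bonded to two carbons — a secondary amine.
The closest candidate here is a primary amide (-C(=O)NH2), but the -C(=O)NH2 nitrogen has H2, not H1. No other fragment satisfies the full query, so there is no match.

No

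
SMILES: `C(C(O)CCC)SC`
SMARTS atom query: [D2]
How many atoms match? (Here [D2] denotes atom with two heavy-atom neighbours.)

4

Check the 8 heavy atoms by environment: 3× C (D2) → match; 1× C (D3) → no; 2× C (D1) → no; 1× O (D1) → no; 1× S (D2) → match.
Summing the matching environments: 3 + 1 = 4 matching atoms.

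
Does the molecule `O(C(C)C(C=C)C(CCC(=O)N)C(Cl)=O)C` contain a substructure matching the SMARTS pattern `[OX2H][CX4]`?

The pattern [OX2H][CX4] describes a hydroxyl oxygen bound to an sp3 (X4) carbon — an aliphatic alcohol.
The closest candidate here is a methoxy ether (-OCH3), but the oxygen has H0 (ether), not H1. No other fragment satisfies the full query, so there is no match.

No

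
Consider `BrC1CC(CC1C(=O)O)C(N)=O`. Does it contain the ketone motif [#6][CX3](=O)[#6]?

The pattern [#6][CX3](=O)[#6] describes a carbonyl carbon (no H) flanked by two carbons — a ketone.
The closest candidate here is a carboxylic acid group (-C(=O)OH), but one neighbour of the carbonyl carbon is O, not C. No other fragment satisfies the full query, so there is no match.

No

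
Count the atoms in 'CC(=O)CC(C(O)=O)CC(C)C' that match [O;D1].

3

The query [O;D1] means: aliphatic oxygen bonded to exactly one heavy atom.
Check the 12 heavy atoms by environment: 2× C (D2) → no; 4× C (D3) → no; 3× O (D1) → match; 3× C (D1) → no.
That gives 3 matching atoms.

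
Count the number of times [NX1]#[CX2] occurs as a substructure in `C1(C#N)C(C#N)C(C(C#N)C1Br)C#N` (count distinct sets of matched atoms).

4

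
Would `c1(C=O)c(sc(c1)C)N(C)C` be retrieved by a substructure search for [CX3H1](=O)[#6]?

Yes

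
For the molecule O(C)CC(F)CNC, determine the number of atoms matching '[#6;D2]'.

2

Check the 8 heavy atoms by environment: 2× C (D2) → match; 1× C (D3) → no; 1× N (D2) → no; 2× C (D1) → no; 1× O (D2) → no; 1× F (D1) → no.
That gives 2 matching atoms.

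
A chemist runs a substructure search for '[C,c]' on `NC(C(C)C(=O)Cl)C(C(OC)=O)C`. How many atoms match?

8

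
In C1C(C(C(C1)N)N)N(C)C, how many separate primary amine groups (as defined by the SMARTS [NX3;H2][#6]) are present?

2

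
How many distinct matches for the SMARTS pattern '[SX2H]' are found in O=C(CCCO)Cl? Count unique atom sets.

0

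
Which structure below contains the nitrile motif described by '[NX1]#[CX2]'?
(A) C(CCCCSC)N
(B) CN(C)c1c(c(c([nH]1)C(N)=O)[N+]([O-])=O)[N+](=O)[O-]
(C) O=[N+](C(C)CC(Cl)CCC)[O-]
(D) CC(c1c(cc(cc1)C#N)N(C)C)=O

D

[NX1]#[CX2] describes a nitrogen triple-bonded to a two-connected carbon (a nitrile).
(A) has a primary amino group (-NH2) but the nitrogen is NX3 (three connections), not NX1 triple-bonded.
(B) has a nitro group (-[N+](=O)[O-]) but there is no C#N triple bond.
(C) has a nitro group (-[N+](=O)[O-]) but there is no C#N triple bond.
(D) contains a nitrile (-C#N), which satisfies every atom and bond constraint.
So the answer is (D).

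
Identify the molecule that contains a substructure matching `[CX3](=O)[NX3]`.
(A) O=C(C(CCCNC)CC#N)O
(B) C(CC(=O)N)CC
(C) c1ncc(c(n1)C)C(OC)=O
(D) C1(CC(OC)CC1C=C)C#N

B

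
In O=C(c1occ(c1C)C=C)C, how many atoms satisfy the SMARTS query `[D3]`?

4

Check the 11 heavy atoms by environment: 1× o (aromatic, D2) → no; 1× c (aromatic, D2) → no; 3× c (aromatic, D3) → match; 1× C (D3) → match; 1× O (D1) → no; 3× C (D1) → no; 1× C (D2) → no.
Summing the matching environments: 3 + 1 = 4 matching atoms.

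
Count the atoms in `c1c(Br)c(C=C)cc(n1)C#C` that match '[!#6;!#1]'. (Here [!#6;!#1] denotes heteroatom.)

The query [!#6;!#1] means: not carbon and not hydrogen — any heteroatom.
Check the 11 heavy atoms by environment: 1× n (aromatic) → match; 5× c (aromatic) → no; 4× C → no; 1× Br → match.
Summing the matching environments: 1 + 1 = 2 matching atoms.

2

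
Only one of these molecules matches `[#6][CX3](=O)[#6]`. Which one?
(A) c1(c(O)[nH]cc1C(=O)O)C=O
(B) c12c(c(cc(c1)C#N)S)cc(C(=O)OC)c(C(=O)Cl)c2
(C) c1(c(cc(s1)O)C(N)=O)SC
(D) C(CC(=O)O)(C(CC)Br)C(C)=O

D

[#6][CX3](=O)[#6] describes a carbonyl carbon (no H) flanked by two carbons (a ketone).
(A) has a carboxylic acid group (-C(=O)OH) but one neighbour of the carbonyl carbon is O, not C.
(B) has a methyl-ester group (-C(=O)OCH3) but one neighbour of the carbonyl carbon is O, not C.
(C) has a primary amide (-C(=O)NH2) but one neighbour of the carbonyl carbon is N, not C.
(D) contains an acetyl/ketone group (-C(=O)CH3), which satisfies every atom and bond constraint.
So the answer is (D).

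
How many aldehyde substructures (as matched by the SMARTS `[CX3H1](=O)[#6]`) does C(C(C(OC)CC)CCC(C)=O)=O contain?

1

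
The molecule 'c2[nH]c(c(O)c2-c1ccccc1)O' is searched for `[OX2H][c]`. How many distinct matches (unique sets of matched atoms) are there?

[OX2H][c] is the SMARTS for a phenol: a hydroxyl oxygen attached to an aromatic carbon.
The molecule carries 2 separate instances of a hydroxyl group (-OH) meeting every constraint; each maps to a distinct set of atoms, giving 2 matches.

2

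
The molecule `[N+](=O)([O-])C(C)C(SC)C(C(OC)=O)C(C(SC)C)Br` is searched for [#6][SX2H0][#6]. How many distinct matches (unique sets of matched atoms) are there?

2

[#6][SX2H0][#6] is the SMARTS for a thioether: an aliphatic sulfur bridging two carbons with no H on the sulfur.
The molecule carries 2 separate instances of a methylthio ether (-SCH3) meeting every constraint; each maps to a distinct set of atoms, giving 2 matches.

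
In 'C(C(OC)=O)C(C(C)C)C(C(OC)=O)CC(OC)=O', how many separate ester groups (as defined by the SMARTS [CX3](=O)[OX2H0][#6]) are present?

3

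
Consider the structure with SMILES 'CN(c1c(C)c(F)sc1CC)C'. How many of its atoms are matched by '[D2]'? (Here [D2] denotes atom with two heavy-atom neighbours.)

Check the 12 heavy atoms by environment: 1× s (aromatic, D2) → match; 4× c (aromatic, D3) → no; 4× C (D1) → no; 1× N (D3) → no; 1× C (D2) → match; 1× F (D1) → no.
Summing the matching environments: 1 + 1 = 2 matching atoms.

2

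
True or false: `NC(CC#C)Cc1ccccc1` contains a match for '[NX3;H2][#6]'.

True

The pattern [NX3;H2][#6] describes a trivalent nitrogen with two H attached to carbon — a primary amine.
The molecule carries a primary amino group (-NH2), whose atoms satisfy every constraint of the query, so the pattern matches.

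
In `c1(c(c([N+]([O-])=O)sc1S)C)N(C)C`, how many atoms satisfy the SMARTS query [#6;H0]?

The query [#6;H0] means: any carbon with no attached hydrogen.
Check the 13 heavy atoms by environment: 1× s (aromatic, H0) → no; 4× c (aromatic, H0) → match; 1× S (H1) → no; 1× N (H0) → no; 3× C (H3) → no; 1× N (charge +1, H0) → no; 1× O (charge -1, H0) → no; 1× O (H0) → no.
That gives 4 matching atoms.

4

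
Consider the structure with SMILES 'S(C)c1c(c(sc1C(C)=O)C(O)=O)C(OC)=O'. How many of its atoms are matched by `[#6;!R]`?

6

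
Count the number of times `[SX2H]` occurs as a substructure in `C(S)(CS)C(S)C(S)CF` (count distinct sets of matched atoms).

4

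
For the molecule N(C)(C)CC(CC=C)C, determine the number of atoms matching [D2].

3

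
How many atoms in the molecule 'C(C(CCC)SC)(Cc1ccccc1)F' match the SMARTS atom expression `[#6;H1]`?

7

The query [#6;H1] means: any carbon bearing exactly one hydrogen.
Check the 15 heavy atoms by environment: 3× C (H2) → no; 2× C (H1) → match; 1× F (H0) → no; 2× C (H3) → no; 1× c (aromatic, H0) → no; 5× c (aromatic, H1) → match; 1× S (H0) → no.
Summing the matching environments: 2 + 5 = 7 matching atoms.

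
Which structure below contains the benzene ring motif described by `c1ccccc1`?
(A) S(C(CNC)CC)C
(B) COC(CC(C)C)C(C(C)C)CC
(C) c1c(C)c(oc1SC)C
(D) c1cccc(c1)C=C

D

c1ccccc1 describes six aromatic carbons in a ring (a benzene ring).
(A) has a methyl group (-CH3) but no six-membered all-carbon aromatic ring is present.
(B) has a methyl group (-CH3) but no six-membered all-carbon aromatic ring is present.
(C) has a methyl group (-CH3) but no six-membered all-carbon aromatic ring is present.
(D) contains the required atom environment, so the pattern matches.
So the answer is (D).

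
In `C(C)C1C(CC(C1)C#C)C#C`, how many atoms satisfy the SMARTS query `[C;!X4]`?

Check the 11 heavy atoms by environment: 7× C (X4) → no; 4× C (X2) → match.
That gives 4 matching atoms.

4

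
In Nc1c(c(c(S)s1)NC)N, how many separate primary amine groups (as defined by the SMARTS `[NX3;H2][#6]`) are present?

2

[NX3;H2][#6] is the SMARTS for a primary amine: a trivalent nitrogen with two H attached to carbon.
The molecule carries 2 separate instances of a primary amino group (-NH2) meeting every constraint; each maps to a distinct set of atoms, giving 2 matches.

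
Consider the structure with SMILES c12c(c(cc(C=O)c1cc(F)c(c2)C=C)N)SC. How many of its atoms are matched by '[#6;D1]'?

Check the 18 heavy atoms by environment: 7× c (aromatic, D3) → no; 3× c (aromatic, D2) → no; 2× C (D2) → no; 2× C (D1) → match; 1× O (D1) → no; 1× F (D1) → no; 1× S (D2) → no; 1× N (D1) → no.
That gives 2 matching atoms.

2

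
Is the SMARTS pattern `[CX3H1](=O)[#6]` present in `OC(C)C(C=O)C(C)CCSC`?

Yes

The pattern [CX3H1](=O)[#6] describes an sp2 carbon with one H, double-bonded to O and single-bonded to carbon — an aldehyde.
The molecule carries an aldehyde (-CHO), whose atoms satisfy every constraint of the query, so the pattern matches.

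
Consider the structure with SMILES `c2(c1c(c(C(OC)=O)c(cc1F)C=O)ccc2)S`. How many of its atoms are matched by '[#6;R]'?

Check the 18 heavy atoms by environment: 10× c (aromatic, in 6-ring) → match; 3× C (acyclic) → no; 3× O (acyclic) → no; 1× S (acyclic) → no; 1× F (acyclic) → no.
That gives 10 matching atoms.

10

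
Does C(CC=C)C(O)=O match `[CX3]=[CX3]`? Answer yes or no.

Yes

The pattern [CX3]=[CX3] describes a non-aromatic C=C double bond between two sp2 carbons — an alkene.
The molecule carries a vinyl group (-CH=CH2), whose atoms satisfy every constraint of the query, so the pattern matches.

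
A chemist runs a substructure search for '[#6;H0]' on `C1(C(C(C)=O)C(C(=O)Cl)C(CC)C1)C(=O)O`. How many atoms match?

The query [#6;H0] means: any carbon with no attached hydrogen.
Check the 16 heavy atoms by environment: 2× C (H2) → no; 4× C (H1) → no; 3× C (H0) → match; 3× O (H0) → no; 2× C (H3) → no; 1× O (H1) → no; 1× Cl (H0) → no.
That gives 3 matching atoms.

3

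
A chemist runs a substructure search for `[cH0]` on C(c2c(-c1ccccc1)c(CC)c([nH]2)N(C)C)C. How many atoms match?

5

The query [cH0] means: aromatic carbon with no attached hydrogen (substituted or ring-fusion).
Check the 18 heavy atoms by environment: 1× n (aromatic, H1) → no; 5× c (aromatic, H0) → match; 2× C (H2) → no; 4× C (H3) → no; 1× N (H0) → no; 5× c (aromatic, H1) → no.
That gives 5 matching atoms.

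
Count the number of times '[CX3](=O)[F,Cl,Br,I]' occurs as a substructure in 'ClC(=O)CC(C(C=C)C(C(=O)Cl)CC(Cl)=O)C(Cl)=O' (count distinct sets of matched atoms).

[CX3](=O)[F,Cl,Br,I] is the SMARTS for an acyl halide: a carbonyl carbon bonded to a halogen.
The molecule carries 4 separate instances of an acyl chloride (-C(=O)Cl) meeting every constraint; each maps to a distinct set of atoms, giving 4 matches.

4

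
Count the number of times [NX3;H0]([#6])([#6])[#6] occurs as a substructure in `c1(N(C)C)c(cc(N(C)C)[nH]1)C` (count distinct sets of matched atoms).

2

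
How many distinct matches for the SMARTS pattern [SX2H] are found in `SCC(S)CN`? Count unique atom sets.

[SX2H] is the SMARTS for a thiol: an aliphatic sulfur with two connections, one being H.
The molecule carries 2 separate instances of a thiol (-SH) meeting every constraint; each maps to a distinct set of atoms, giving 2 matches.

2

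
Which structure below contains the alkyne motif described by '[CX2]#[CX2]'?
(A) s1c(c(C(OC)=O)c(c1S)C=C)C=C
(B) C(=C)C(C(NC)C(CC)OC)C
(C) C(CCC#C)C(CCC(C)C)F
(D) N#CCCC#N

C

[CX2]#[CX2] describes a carbon-carbon triple bond (an alkyne).
(A) has a vinyl group (-CH=CH2) but the C=C is a double bond; both carbons are CX3, not CX2.
(B) has a vinyl group (-CH=CH2) but the C=C is a double bond; both carbons are CX3, not CX2.
(C) contains an ethynyl group (-C#CH), which satisfies every atom and bond constraint.
(D) has a nitrile (-C#N) but the triple bond is C#N, not C#C.
So the answer is (C).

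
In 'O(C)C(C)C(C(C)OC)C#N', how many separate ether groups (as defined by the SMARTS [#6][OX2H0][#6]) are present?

2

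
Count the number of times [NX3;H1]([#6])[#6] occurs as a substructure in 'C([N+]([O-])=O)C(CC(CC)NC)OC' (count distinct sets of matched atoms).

1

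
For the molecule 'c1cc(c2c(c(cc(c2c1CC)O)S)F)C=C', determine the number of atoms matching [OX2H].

Check the 17 heavy atoms by environment: 7× c (aromatic, H0, X3) → no; 3× c (aromatic, H1, X3) → no; 1× O (H1, X2) → match; 1× S (H1, X2) → no; 1× F (H0, X1) → no; 1× C (H2, X4) → no; 1× C (H3, X4) → no; 1× C (H1, X3) → no; 1× C (H2, X3) → no.
That gives 1 matching atom.

1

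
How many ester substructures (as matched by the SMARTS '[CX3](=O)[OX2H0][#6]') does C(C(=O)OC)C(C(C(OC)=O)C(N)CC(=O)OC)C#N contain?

[CX3](=O)[OX2H0][#6] is the SMARTS for an ester: a carbonyl carbon bonded to an oxygen that is itself bonded to carbon (no H on that O).
The molecule carries 3 separate instances of a methyl-ester group (-C(=O)OCH3) meeting every constraint; each maps to a distinct set of atoms, giving 3 matches.

3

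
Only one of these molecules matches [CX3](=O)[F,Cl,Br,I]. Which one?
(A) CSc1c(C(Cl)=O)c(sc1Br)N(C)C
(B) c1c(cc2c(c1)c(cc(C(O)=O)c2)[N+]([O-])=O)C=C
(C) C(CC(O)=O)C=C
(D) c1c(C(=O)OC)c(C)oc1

A

[CX3](=O)[F,Cl,Br,I] describes a carbonyl carbon bonded to a halogen (an acyl halide).
(A) contains an acyl chloride (-C(=O)Cl), which satisfies every atom and bond constraint.
(B) has a carboxylic acid group (-C(=O)OH) but the carbonyl is bonded to -OH, not to a halogen.
(C) has a carboxylic acid group (-C(=O)OH) but the carbonyl is bonded to -OH, not to a halogen.
(D) has a methyl-ester group (-C(=O)OCH3) but the carbonyl is bonded to -O-C, not to a halogen.
So the answer is (A).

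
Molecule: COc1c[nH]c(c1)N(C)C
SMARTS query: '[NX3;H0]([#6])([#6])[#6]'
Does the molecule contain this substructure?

The pattern [NX3;H0]([#6])([#6])[#6] describes a trivalent nitrogen with no H, bonded to three carbons — a tertiary amine.
The molecule carries a dimethylamino group (-N(CH3)2), whose atoms satisfy every constraint of the query, so the pattern matches.

Yes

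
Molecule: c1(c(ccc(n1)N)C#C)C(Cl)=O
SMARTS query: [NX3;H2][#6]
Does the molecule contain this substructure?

Yes

The pattern [NX3;H2][#6] describes a trivalent nitrogen with two H attached to carbon — a primary amine.
The molecule carries a primary amino group (-NH2), whose atoms satisfy every constraint of the query, so the pattern matches.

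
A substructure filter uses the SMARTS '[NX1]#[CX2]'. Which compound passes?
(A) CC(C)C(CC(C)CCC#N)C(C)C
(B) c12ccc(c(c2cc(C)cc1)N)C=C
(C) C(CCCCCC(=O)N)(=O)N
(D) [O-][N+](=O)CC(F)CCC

[NX1]#[CX2] describes a nitrogen triple-bonded to a two-connected carbon (a nitrile).
(A) contains a nitrile (-C#N), which satisfies every atom and bond constraint.
(B) has a primary amino group (-NH2) but the nitrogen is NX3 (three connections), not NX1 triple-bonded.
(C) has a primary amide (-C(=O)NH2) but the nitrogen is NX3, not NX1.
(D) has a nitro group (-[N+](=O)[O-]) but there is no C#N triple bond.
So the answer is (A).

A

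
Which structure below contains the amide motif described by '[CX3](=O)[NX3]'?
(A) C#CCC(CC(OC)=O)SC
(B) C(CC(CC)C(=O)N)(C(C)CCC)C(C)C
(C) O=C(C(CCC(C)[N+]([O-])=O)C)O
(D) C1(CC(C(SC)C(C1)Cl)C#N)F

[CX3](=O)[NX3] describes a carbonyl carbon bonded to a trivalent nitrogen (an amide).
(A) has a methyl-ester group (-C(=O)OCH3) but the carbonyl is bonded to O, not to an NX3 nitrogen.
(B) contains a primary amide (-C(=O)NH2), which satisfies every atom and bond constraint.
(C) has a carboxylic acid group (-C(=O)OH) but the carbonyl is bonded to O, not to an NX3 nitrogen.
(D) has a nitrile (-C#N) but the nitrile N is NX1 (triple-bonded), not NX3.
So the answer is (B).

B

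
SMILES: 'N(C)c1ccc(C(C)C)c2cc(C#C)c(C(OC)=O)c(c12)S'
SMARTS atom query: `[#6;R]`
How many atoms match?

Check the 22 heavy atoms by environment: 10× c (aromatic, in 6-ring) → match; 8× C (acyclic) → no; 1× N (acyclic) → no; 1× S (acyclic) → no; 2× O (acyclic) → no.
That gives 10 matching atoms.

10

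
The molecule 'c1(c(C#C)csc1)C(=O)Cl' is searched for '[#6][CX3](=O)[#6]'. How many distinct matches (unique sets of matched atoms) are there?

0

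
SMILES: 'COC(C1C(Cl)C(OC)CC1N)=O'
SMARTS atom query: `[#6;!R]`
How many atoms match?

The query [#6;!R] means: carbon not in any ring.
Check the 13 heavy atoms by environment: 5× C (in 5-ring) → no; 1× Cl (acyclic) → no; 3× O (acyclic) → no; 3× C (acyclic) → match; 1× N (acyclic) → no.
That gives 3 matching atoms.

3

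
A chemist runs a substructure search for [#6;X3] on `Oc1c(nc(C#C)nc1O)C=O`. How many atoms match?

The query [#6;X3] means: any carbon (aromatic or not) with three total connections.
Check the 12 heavy atoms by environment: 2× n (aromatic, X2) → no; 4× c (aromatic, X3) → match; 2× O (X2) → no; 1× C (X3) → match; 1× O (X1) → no; 2× C (X2) → no.
Summing the matching environments: 4 + 1 = 5 matching atoms.

5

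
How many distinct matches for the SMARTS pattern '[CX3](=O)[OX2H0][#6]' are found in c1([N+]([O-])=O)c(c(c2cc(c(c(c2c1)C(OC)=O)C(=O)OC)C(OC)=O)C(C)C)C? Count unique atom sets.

3

[CX3](=O)[OX2H0][#6] is the SMARTS for an ester: a carbonyl carbon bonded to an oxygen that is itself bonded to carbon (no H on that O).
The molecule carries 3 separate instances of a methyl-ester group (-C(=O)OCH3) meeting every constraint; each maps to a distinct set of atoms, giving 3 matches.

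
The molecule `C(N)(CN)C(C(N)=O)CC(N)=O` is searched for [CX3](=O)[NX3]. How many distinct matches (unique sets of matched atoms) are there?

2

[CX3](=O)[NX3] is the SMARTS for an amide: a carbonyl carbon bonded to a trivalent nitrogen.
The molecule carries 2 separate instances of a primary amide (-C(=O)NH2) meeting every constraint; each maps to a distinct set of atoms, giving 2 matches.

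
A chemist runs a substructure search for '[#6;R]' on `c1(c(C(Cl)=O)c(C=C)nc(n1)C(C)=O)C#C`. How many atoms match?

4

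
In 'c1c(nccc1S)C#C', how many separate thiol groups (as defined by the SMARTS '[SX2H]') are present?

1

[SX2H] is the SMARTS for a thiol: an aliphatic sulfur with two connections, one being H.
Exactly one fragment in the molecule meets all constraints, giving 1 match.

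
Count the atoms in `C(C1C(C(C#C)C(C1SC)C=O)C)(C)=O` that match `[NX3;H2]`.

0

The query [NX3;H2] means: aliphatic N with 3 total connections, two of them H — an -NH2 nitrogen (amine or amide).
Check the 15 heavy atoms by environment: 5× C (H1, X4) → no; 1× C (H1, X3) → no; 2× O (H0, X1) → no; 1× S (H0, X2) → no; 3× C (H3, X4) → no; 1× C (H0, X3) → no; 1× C (H0, X2) → no; 1× C (H1, X2) → no.
No environment satisfies the query, so 0 matching atoms.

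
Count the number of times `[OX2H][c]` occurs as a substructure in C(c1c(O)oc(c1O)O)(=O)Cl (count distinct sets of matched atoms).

3

[OX2H][c] is the SMARTS for a phenol: a hydroxyl oxygen attached to an aromatic carbon.
The molecule carries 3 separate instances of a hydroxyl group (-OH) meeting every constraint; each maps to a distinct set of atoms, giving 3 matches.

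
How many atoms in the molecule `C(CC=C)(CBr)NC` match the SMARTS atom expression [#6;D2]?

The query [#6;D2] means: any carbon bonded to exactly two heavy atoms.
Check the 8 heavy atoms by environment: 3× C (D2) → match; 1× C (D3) → no; 1× Br (D1) → no; 2× C (D1) → no; 1× N (D2) → no.
That gives 3 matching atoms.

3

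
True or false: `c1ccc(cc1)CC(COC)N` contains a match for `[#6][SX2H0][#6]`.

The pattern [#6][SX2H0][#6] describes an aliphatic sulfur bridging two carbons with no H on the sulfur — a thioether.
The closest candidate here is a methoxy ether (-OCH3), but the bridging atom is O, not S. No other fragment satisfies the full query, so there is no match.

False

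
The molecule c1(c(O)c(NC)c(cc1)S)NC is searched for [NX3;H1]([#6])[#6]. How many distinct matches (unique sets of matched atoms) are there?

[NX3;H1]([#6])[#6] is the SMARTS for a secondary amine: a trivalent nitrogen with one H, bonded to two carbons.
The molecule carries 2 separate instances of an N-methylamino group (-NHCH3) meeting every constraint; each maps to a distinct set of atoms, giving 2 matches.

2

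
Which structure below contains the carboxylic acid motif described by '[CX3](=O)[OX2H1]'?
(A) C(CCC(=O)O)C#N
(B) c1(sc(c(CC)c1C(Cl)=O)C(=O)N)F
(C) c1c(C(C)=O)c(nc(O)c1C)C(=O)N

A

[CX3](=O)[OX2H1] describes an sp2 carbon double-bonded to O and single-bonded to an -OH oxygen (a carboxylic acid).
(A) contains a carboxylic acid group (-C(=O)OH), which satisfies every atom and bond constraint.
(B) has a primary amide (-C(=O)NH2) but the carbonyl is bonded to N, not to an -OH oxygen.
(C) has a primary amide (-C(=O)NH2) but the carbonyl is bonded to N, not to an -OH oxygen.
So the answer is (A).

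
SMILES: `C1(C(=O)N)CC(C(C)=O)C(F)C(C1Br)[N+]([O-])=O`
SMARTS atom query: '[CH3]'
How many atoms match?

1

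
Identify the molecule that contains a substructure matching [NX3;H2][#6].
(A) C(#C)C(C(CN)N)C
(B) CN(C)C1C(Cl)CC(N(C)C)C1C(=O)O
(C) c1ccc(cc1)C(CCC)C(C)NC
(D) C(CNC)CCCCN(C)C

A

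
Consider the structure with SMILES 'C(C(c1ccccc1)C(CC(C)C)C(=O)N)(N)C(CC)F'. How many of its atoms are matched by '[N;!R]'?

2

Check the 21 heavy atoms by environment: 11× C (acyclic) → no; 1× O (acyclic) → no; 2× N (acyclic) → match; 1× F (acyclic) → no; 6× c (aromatic, in 6-ring) → no.
That gives 2 matching atoms.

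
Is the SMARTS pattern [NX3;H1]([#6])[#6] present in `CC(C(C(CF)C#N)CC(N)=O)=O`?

The pattern [NX3;H1]([#6])[#6] describes a trivalent nitrogen with one H, bonded to two carbons — a secondary amine.
The closest candidate here is a primary amide (-C(=O)NH2), but the -C(=O)NH2 nitrogen has H2, not H1. No other fragment satisfies the full query, so there is no match.

No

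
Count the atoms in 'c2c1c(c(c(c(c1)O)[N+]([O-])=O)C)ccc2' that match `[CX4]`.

The query [CX4] means: C with X4: aliphatic carbon with exactly 4 total connections (bonds + H).
Check the 15 heavy atoms by environment: 10× c (aromatic, X3) → no; 1× N (charge +1, X3) → no; 1× O (charge -1, X1) → no; 1× O (X1) → no; 1× O (X2) → no; 1× C (X4) → match.
That gives 1 matching atom.

1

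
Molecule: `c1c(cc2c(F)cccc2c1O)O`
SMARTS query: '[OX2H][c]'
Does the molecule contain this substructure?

The pattern [OX2H][c] describes a hydroxyl oxygen attached to an aromatic carbon — a phenol.
The molecule carries a hydroxyl group (-OH), whose atoms satisfy every constraint of the query, so the pattern matches.

Yes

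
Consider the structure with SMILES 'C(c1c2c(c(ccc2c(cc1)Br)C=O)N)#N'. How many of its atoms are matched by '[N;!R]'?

2

The query [N;!R] means: aliphatic nitrogen not in a ring.
Check the 16 heavy atoms by environment: 10× c (aromatic, in 6-ring) → no; 1× Br (acyclic) → no; 2× C (acyclic) → no; 2× N (acyclic) → match; 1× O (acyclic) → no.
That gives 2 matching atoms.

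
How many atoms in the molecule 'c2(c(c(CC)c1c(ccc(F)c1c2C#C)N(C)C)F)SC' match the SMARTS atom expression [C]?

The query [C] means: uppercase C matches aliphatic (non-aromatic) carbon only.
Check the 21 heavy atoms by environment: 10× c (aromatic) → no; 1× S → no; 7× C → match; 2× F → no; 1× N → no.
That gives 7 matching atoms.

7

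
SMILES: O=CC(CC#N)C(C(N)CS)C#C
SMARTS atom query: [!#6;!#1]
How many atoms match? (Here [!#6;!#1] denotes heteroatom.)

The query [!#6;!#1] means: not carbon and not hydrogen — any heteroatom.
Check the 13 heavy atoms by environment: 9× C → no; 2× N → match; 1× O → match; 1× S → match.
Summing the matching environments: 2 + 1 + 1 = 4 matching atoms.

4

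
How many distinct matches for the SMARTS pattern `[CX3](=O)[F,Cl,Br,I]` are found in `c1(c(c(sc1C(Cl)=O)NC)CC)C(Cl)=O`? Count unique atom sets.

[CX3](=O)[F,Cl,Br,I] is the SMARTS for an acyl halide: a carbonyl carbon bonded to a halogen.
The molecule carries 2 separate instances of an acyl chloride (-C(=O)Cl) meeting every constraint; each maps to a distinct set of atoms, giving 2 matches.

2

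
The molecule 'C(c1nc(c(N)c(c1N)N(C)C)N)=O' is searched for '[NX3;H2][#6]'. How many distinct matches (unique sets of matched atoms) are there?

3

[NX3;H2][#6] is the SMARTS for a primary amine: a trivalent nitrogen with two H attached to carbon.
The molecule carries 3 separate instances of a primary amino group (-NH2) meeting every constraint; each maps to a distinct set of atoms, giving 3 matches.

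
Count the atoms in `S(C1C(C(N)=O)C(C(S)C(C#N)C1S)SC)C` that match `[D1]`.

The query [D1] means: atom with exactly one heavy-atom neighbour (degree 1).
Check the 17 heavy atoms by environment: 7× C (D3) → no; 2× S (D2) → no; 2× C (D1) → match; 1× O (D1) → match; 2× N (D1) → match; 1× C (D2) → no; 2× S (D1) → match.
Summing the matching environments: 2 + 1 + 2 + 2 = 7 matching atoms.

7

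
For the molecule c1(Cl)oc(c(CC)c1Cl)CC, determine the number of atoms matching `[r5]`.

The query [r5] means: r5 matches atoms in a five-membered ring.
Check the 11 heavy atoms by environment: 1× o (aromatic, in 5-ring) → match; 4× c (aromatic, in 5-ring) → match; 2× Cl (acyclic) → no; 4× C (acyclic) → no.
Summing the matching environments: 1 + 4 = 5 matching atoms.

5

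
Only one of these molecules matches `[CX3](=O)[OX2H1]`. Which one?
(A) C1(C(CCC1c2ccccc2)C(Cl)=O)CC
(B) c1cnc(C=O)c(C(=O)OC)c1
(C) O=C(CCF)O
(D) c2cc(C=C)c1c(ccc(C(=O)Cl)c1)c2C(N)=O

C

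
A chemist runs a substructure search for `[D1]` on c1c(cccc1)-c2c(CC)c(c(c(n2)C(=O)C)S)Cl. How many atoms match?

5

The query [D1] means: atom with exactly one heavy-atom neighbour (degree 1).
Check the 19 heavy atoms by environment: 1× n (aromatic, D2) → no; 6× c (aromatic, D3) → no; 1× C (D2) → no; 2× C (D1) → match; 1× C (D3) → no; 1× O (D1) → match; 5× c (aromatic, D2) → no; 1× Cl (D1) → match; 1× S (D1) → match.
Summing the matching environments: 2 + 1 + 1 + 1 = 5 matching atoms.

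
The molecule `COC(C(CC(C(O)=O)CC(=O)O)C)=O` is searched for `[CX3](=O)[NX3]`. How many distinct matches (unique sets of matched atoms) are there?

0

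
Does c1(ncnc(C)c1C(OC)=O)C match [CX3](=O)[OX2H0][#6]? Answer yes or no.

The pattern [CX3](=O)[OX2H0][#6] describes a carbonyl carbon bonded to an oxygen that is itself bonded to carbon (no H on that O) — an ester.
The molecule carries a methyl-ester group (-C(=O)OCH3), whose atoms satisfy every constraint of the query, so the pattern matches.

Yes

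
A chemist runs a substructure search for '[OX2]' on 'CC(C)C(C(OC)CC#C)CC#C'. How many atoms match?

The query [OX2] means: aliphatic oxygen with two total connections — ether, hydroxyl, or ester single-bond O.
Check the 13 heavy atoms by environment: 8× C (X4) → no; 4× C (X2) → no; 1× O (X2) → match.
That gives 1 matching atom.

1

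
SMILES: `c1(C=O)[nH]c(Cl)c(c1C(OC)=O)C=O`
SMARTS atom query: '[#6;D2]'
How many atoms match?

The query [#6;D2] means: any carbon bonded to exactly two heavy atoms.
Check the 14 heavy atoms by environment: 1× n (aromatic, D2) → no; 4× c (aromatic, D3) → no; 2× C (D2) → match; 3× O (D1) → no; 1× C (D3) → no; 1× O (D2) → no; 1× C (D1) → no; 1× Cl (D1) → no.
That gives 2 matching atoms.

2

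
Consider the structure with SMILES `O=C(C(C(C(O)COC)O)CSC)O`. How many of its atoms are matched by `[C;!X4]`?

1

The query [C;!X4] means: aliphatic carbon that does not have four total connections.
Check the 14 heavy atoms by environment: 7× C (X4) → no; 1× C (X3) → match; 1× O (X1) → no; 4× O (X2) → no; 1× S (X2) → no.
That gives 1 matching atom.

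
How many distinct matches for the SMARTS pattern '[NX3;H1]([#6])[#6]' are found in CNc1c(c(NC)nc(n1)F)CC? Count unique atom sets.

2

[NX3;H1]([#6])[#6] is the SMARTS for a secondary amine: a trivalent nitrogen with one H, bonded to two carbons.
The molecule carries 2 separate instances of an N-methylamino group (-NHCH3) meeting every constraint; each maps to a distinct set of atoms, giving 2 matches.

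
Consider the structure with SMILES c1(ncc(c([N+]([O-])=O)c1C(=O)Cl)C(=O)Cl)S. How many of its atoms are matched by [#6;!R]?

2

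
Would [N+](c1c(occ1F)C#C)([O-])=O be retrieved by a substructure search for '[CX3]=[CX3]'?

No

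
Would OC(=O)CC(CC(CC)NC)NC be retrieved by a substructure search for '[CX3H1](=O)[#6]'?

No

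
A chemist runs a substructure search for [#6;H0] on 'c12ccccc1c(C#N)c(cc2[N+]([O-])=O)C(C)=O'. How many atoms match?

7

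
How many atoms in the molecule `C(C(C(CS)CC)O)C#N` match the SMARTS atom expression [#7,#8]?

The query [#7,#8] means: nitrogen or oxygen (comma = OR).
Check the 10 heavy atoms by environment: 7× C → no; 1× O → match; 1× N → match; 1× S → no.
Summing the matching environments: 1 + 1 = 2 matching atoms.

2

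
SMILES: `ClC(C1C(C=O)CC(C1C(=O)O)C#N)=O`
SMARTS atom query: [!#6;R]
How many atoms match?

The query [!#6;R] means: non-carbon atom that is part of a ring.
Check the 15 heavy atoms by environment: 5× C (in 5-ring) → no; 4× C (acyclic) → no; 4× O (acyclic) → no; 1× Cl (acyclic) → no; 1× N (acyclic) → no.
No environment satisfies the query, so 0 matching atoms.

0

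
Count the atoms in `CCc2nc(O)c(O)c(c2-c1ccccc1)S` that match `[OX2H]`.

2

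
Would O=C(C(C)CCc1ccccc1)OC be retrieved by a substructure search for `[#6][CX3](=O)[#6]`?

No

The pattern [#6][CX3](=O)[#6] describes a carbonyl carbon (no H) flanked by two carbons — a ketone.
The closest candidate here is a methyl-ester group (-C(=O)OCH3), but one neighbour of the carbonyl carbon is O, not C. No other fragment satisfies the full query, so there is no match.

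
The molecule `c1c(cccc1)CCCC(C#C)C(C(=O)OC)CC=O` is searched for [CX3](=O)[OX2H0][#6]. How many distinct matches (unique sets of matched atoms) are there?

1

[CX3](=O)[OX2H0][#6] is the SMARTS for an ester: a carbonyl carbon bonded to an oxygen that is itself bonded to carbon (no H on that O).
Exactly one fragment in the molecule meets all constraints, giving 1 match.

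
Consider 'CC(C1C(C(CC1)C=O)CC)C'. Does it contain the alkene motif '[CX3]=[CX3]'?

The pattern [CX3]=[CX3] describes a non-aromatic C=C double bond between two sp2 carbons — an alkene.
The closest candidate here is an ethyl group (-CH2CH3), but its C-C bond is a single bond between CX4 carbons, not CX3=CX3. No other fragment satisfies the full query, so there is no match.

No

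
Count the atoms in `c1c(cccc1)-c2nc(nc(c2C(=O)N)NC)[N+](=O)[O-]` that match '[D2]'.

8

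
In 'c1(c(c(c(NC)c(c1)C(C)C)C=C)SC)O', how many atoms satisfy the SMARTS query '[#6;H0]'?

5

The query [#6;H0] means: any carbon with no attached hydrogen.
Check the 16 heavy atoms by environment: 5× c (aromatic, H0) → match; 1× c (aromatic, H1) → no; 1× S (H0) → no; 4× C (H3) → no; 1× N (H1) → no; 2× C (H1) → no; 1× O (H1) → no; 1× C (H2) → no.
That gives 5 matching atoms.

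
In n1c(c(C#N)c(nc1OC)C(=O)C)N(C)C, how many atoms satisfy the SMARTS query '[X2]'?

4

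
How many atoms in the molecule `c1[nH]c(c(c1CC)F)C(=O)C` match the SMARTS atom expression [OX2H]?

0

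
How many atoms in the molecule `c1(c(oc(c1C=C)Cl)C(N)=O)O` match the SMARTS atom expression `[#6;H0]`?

5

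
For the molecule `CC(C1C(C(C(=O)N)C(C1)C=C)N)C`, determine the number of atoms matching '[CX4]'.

8

The query [CX4] means: C with X4: aliphatic carbon with exactly 4 total connections (bonds + H).
Check the 14 heavy atoms by environment: 8× C (X4) → match; 2× N (X3) → no; 3× C (X3) → no; 1× O (X1) → no.
That gives 8 matching atoms.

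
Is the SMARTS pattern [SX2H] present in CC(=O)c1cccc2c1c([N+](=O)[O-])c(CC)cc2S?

Yes

The pattern [SX2H] describes an aliphatic sulfur with two connections, one being H — a thiol.
The molecule carries a thiol (-SH), whose atoms satisfy every constraint of the query, so the pattern matches.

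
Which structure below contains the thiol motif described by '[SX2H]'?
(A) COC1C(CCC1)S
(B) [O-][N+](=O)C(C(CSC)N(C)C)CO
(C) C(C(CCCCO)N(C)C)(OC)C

A

[SX2H] describes an aliphatic sulfur with two connections, one being H (a thiol).
(A) contains a thiol (-SH), which satisfies every atom and bond constraint.
(B) has a methylthio ether (-SCH3) but the sulfur has H0 (bonded to two carbons), not H1.
(C) has a hydroxyl group (-OH) but it is an -OH, not an -SH.
So the answer is (A).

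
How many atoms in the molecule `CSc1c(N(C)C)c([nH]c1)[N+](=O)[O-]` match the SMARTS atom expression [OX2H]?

0

The query [OX2H] means: aliphatic oxygen with two connections, one of which is H — an -OH oxygen.
Check the 13 heavy atoms by environment: 1× n (aromatic, H1, X3) → no; 1× c (aromatic, H1, X3) → no; 3× c (aromatic, H0, X3) → no; 1× N (H0, X3) → no; 3× C (H3, X4) → no; 1× N (charge +1, H0, X3) → no; 1× O (charge -1, H0, X1) → no; 1× O (H0, X1) → no; 1× S (H0, X2) → no.
No environment satisfies the query, so 0 matching atoms.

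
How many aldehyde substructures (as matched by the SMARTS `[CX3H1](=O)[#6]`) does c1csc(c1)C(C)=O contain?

[CX3H1](=O)[#6] is the SMARTS for an aldehyde: an sp2 carbon with one H, double-bonded to O and single-bonded to carbon.
The molecule has an acetyl/ketone group (-C(=O)CH3), but the carbonyl carbon has H0 (two carbon neighbours), not H1; nothing else fits, so there are 0 matches.

0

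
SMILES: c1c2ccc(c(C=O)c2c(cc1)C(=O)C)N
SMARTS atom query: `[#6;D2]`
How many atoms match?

6

The query [#6;D2] means: any carbon bonded to exactly two heavy atoms.
Check the 16 heavy atoms by environment: 5× c (aromatic, D3) → no; 5× c (aromatic, D2) → match; 1× C (D2) → match; 2× O (D1) → no; 1× C (D3) → no; 1× C (D1) → no; 1× N (D1) → no.
Summing the matching environments: 5 + 1 = 6 matching atoms.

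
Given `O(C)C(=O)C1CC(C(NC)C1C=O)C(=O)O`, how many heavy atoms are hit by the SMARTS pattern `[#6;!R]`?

Check the 16 heavy atoms by environment: 5× C (in 5-ring) → no; 1× N (acyclic) → no; 5× C (acyclic) → match; 5× O (acyclic) → no.
That gives 5 matching atoms.

5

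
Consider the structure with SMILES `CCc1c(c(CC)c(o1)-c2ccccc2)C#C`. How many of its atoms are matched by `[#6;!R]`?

6

The query [#6;!R] means: carbon not in any ring.
Check the 17 heavy atoms by environment: 1× o (aromatic, in 5-ring) → no; 4× c (aromatic, in 5-ring) → no; 6× C (acyclic) → match; 6× c (aromatic, in 6-ring) → no.
That gives 6 matching atoms.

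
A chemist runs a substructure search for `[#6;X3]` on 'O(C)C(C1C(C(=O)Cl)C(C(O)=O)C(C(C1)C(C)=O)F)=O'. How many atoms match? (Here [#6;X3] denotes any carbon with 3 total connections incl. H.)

4

The query [#6;X3] means: any carbon (aromatic or not) with three total connections.
Check the 20 heavy atoms by environment: 8× C (X4) → no; 4× C (X3) → match; 4× O (X1) → no; 2× O (X2) → no; 1× Cl (X1) → no; 1× F (X1) → no.
That gives 4 matching atoms.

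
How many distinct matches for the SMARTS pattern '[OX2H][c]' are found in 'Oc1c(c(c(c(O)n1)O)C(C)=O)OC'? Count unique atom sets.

3

[OX2H][c] is the SMARTS for a phenol: a hydroxyl oxygen attached to an aromatic carbon.
The molecule carries 3 separate instances of a hydroxyl group (-OH) meeting every constraint; each maps to a distinct set of atoms, giving 3 matches.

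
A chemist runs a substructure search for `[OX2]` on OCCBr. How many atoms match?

1

The query [OX2] means: aliphatic oxygen with two total connections — ether, hydroxyl, or ester single-bond O.
Check the 4 heavy atoms by environment: 2× C (X4) → no; 1× O (X2) → match; 1× Br (X1) → no.
That gives 1 matching atom.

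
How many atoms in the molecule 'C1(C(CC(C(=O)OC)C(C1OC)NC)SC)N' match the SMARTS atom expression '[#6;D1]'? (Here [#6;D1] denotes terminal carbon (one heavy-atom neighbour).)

4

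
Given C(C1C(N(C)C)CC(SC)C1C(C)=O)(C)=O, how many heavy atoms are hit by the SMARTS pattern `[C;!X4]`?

Check the 16 heavy atoms by environment: 10× C (X4) → no; 1× N (X3) → no; 2× C (X3) → match; 2× O (X1) → no; 1× S (X2) → no.
That gives 2 matching atoms.

2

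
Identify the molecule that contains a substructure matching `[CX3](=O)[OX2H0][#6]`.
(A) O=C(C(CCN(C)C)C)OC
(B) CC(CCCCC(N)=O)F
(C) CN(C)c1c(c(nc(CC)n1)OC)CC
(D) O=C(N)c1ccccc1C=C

[CX3](=O)[OX2H0][#6] describes a carbonyl carbon bonded to an oxygen that is itself bonded to carbon (no H on that O) (an ester).
(A) contains a methyl-ester group (-C(=O)OCH3), which satisfies every atom and bond constraint.
(B) has a primary amide (-C(=O)NH2) but the carbonyl is bonded to N, not to an O-C linkage.
(C) has a methoxy ether (-OCH3) but the ether oxygen is not adjacent to a C=O carbon.
(D) has a primary amide (-C(=O)NH2) but the carbonyl is bonded to N, not to an O-C linkage.
So the answer is (A).

A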